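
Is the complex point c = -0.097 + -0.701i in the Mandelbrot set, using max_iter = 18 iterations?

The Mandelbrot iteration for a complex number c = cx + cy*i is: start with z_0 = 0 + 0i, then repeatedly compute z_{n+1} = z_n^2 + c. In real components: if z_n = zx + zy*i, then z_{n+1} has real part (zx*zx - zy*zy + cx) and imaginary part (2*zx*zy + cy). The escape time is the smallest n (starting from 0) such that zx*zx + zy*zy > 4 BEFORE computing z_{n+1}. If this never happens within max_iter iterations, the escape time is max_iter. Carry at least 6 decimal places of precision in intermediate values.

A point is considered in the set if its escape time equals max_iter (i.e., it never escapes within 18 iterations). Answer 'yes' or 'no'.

Answer: yes

Derivation:
z_0 = 0 + 0i, c = -0.0970 + -0.7010i
Iter 1: z = -0.0970 + -0.7010i, |z|^2 = 0.5008
Iter 2: z = -0.5790 + -0.5650i, |z|^2 = 0.6545
Iter 3: z = -0.0810 + -0.0467i, |z|^2 = 0.0087
Iter 4: z = -0.0926 + -0.6934i, |z|^2 = 0.4894
Iter 5: z = -0.5693 + -0.5725i, |z|^2 = 0.6519
Iter 6: z = -0.1007 + -0.0491i, |z|^2 = 0.0126
Iter 7: z = -0.0893 + -0.6911i, |z|^2 = 0.4856
Iter 8: z = -0.5666 + -0.5776i, |z|^2 = 0.6547
Iter 9: z = -0.1096 + -0.0464i, |z|^2 = 0.0142
Iter 10: z = -0.0872 + -0.6908i, |z|^2 = 0.4849
Iter 11: z = -0.5667 + -0.5806i, |z|^2 = 0.6582
Iter 12: z = -0.1130 + -0.0430i, |z|^2 = 0.0146
Iter 13: z = -0.0861 + -0.6913i, |z|^2 = 0.4853
Iter 14: z = -0.5675 + -0.5820i, |z|^2 = 0.6607
Iter 15: z = -0.1137 + -0.0405i, |z|^2 = 0.0146
Iter 16: z = -0.0857 + -0.6918i, |z|^2 = 0.4859
Iter 17: z = -0.5682 + -0.5824i, |z|^2 = 0.6621
Did not escape in 18 iterations → in set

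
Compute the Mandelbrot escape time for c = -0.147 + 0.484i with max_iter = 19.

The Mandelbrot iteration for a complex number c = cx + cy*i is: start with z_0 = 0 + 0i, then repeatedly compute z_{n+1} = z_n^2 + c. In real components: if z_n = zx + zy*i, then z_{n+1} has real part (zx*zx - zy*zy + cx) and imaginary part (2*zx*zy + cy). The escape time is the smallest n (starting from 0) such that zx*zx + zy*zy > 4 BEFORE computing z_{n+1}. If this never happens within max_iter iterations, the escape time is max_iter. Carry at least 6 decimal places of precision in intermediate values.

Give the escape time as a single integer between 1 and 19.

Answer: 19

Derivation:
z_0 = 0 + 0i, c = -0.1470 + 0.4840i
Iter 1: z = -0.1470 + 0.4840i, |z|^2 = 0.2559
Iter 2: z = -0.3596 + 0.3417i, |z|^2 = 0.2461
Iter 3: z = -0.1344 + 0.2382i, |z|^2 = 0.0748
Iter 4: z = -0.1857 + 0.4200i, |z|^2 = 0.2108
Iter 5: z = -0.2889 + 0.3280i, |z|^2 = 0.1911
Iter 6: z = -0.1712 + 0.2945i, |z|^2 = 0.1160
Iter 7: z = -0.2044 + 0.3832i, |z|^2 = 0.1886
Iter 8: z = -0.2521 + 0.3273i, |z|^2 = 0.1707
Iter 9: z = -0.1906 + 0.3190i, |z|^2 = 0.1381
Iter 10: z = -0.2124 + 0.3624i, |z|^2 = 0.1764
Iter 11: z = -0.2332 + 0.3300i, |z|^2 = 0.1633
Iter 12: z = -0.2015 + 0.3301i, |z|^2 = 0.1496
Iter 13: z = -0.2153 + 0.3510i, |z|^2 = 0.1695
Iter 14: z = -0.2238 + 0.3329i, |z|^2 = 0.1609
Iter 15: z = -0.2077 + 0.3350i, |z|^2 = 0.1554
Iter 16: z = -0.2161 + 0.3448i, |z|^2 = 0.1656
Iter 17: z = -0.2192 + 0.3350i, |z|^2 = 0.1603
Iter 18: z = -0.2112 + 0.3371i, |z|^2 = 0.1582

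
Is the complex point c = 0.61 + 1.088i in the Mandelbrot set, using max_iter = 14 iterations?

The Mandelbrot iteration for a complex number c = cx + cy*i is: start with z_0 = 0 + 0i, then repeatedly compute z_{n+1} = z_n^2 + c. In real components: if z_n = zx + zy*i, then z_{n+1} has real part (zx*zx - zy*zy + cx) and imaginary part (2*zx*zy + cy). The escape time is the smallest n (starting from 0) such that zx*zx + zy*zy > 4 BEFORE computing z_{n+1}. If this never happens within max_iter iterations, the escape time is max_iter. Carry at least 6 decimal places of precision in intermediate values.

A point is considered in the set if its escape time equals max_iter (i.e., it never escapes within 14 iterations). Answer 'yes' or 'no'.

z_0 = 0 + 0i, c = 0.6100 + 1.0880i
Iter 1: z = 0.6100 + 1.0880i, |z|^2 = 1.5558
Iter 2: z = -0.2016 + 2.4154i, |z|^2 = 5.8746
Escaped at iteration 2

Answer: no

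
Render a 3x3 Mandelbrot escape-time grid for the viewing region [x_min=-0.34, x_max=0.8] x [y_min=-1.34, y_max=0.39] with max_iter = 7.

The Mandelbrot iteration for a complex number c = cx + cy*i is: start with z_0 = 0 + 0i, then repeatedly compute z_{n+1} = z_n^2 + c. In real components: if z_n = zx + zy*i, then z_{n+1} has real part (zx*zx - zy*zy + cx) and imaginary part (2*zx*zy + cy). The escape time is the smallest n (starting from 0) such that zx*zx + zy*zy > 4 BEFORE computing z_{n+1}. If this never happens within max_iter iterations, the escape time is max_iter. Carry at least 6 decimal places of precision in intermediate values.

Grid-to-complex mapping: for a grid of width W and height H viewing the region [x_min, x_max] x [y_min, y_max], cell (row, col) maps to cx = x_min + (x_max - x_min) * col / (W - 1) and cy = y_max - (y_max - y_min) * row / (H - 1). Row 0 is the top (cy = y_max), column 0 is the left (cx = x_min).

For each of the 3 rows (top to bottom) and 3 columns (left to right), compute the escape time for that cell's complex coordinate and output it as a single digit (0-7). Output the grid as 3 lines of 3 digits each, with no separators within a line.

Answer: 773
773
222

Derivation:
(row=0, col=0): c = -0.3400 + 0.3900i → escape time 7
(row=0, col=1): c = 0.2300 + 0.3900i → escape time 7
(row=0, col=2): c = 0.8000 + 0.3900i → escape time 3
(row=1, col=0): c = -0.3400 + -0.4750i → escape time 7
(row=1, col=1): c = 0.2300 + -0.4750i → escape time 7
(row=1, col=2): c = 0.8000 + -0.4750i → escape time 3
(row=2, col=0): c = -0.3400 + -1.3400i → escape time 2
(row=2, col=1): c = 0.2300 + -1.3400i → escape time 2
(row=2, col=2): c = 0.8000 + -1.3400i → escape time 2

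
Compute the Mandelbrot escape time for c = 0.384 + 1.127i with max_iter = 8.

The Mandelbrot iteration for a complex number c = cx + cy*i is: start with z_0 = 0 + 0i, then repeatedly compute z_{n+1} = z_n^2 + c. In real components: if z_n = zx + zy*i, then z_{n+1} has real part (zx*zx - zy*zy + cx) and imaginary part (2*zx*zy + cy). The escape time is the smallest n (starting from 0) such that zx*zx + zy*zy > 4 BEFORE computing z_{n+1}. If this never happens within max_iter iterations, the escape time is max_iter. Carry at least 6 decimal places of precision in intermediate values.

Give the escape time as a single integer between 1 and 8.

Answer: 2

Derivation:
z_0 = 0 + 0i, c = 0.3840 + 1.1270i
Iter 1: z = 0.3840 + 1.1270i, |z|^2 = 1.4176
Iter 2: z = -0.7387 + 1.9925i, |z|^2 = 4.5158
Escaped at iteration 2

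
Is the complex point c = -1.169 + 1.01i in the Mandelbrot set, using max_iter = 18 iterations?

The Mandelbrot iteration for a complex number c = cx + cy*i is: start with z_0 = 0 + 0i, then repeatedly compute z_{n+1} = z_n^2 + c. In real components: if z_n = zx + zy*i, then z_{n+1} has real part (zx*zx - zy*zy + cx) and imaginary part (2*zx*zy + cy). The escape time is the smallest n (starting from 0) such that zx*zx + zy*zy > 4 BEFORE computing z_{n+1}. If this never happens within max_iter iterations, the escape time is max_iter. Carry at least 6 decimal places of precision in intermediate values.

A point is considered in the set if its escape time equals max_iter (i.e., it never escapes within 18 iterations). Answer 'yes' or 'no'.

Answer: no

Derivation:
z_0 = 0 + 0i, c = -1.1690 + 1.0100i
Iter 1: z = -1.1690 + 1.0100i, |z|^2 = 2.3867
Iter 2: z = -0.8225 + -1.3514i, |z|^2 = 2.5028
Iter 3: z = -2.3187 + 3.2331i, |z|^2 = 15.8293
Escaped at iteration 3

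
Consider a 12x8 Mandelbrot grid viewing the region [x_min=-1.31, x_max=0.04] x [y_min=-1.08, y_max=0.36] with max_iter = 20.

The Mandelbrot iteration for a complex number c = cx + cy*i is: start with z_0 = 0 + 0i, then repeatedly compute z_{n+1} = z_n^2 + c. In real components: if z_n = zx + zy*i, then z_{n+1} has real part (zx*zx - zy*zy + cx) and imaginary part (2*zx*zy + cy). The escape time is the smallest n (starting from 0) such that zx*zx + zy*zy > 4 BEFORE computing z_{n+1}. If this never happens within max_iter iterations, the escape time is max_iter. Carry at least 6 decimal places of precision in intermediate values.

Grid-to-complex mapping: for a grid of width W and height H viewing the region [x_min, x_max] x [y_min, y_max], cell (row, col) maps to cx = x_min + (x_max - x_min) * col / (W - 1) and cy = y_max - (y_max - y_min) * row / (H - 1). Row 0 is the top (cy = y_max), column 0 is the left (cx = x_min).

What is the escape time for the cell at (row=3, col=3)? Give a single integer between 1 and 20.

z_0 = 0 + 0i, c = -0.9418 + -0.2571i
Iter 1: z = -0.9418 + -0.2571i, |z|^2 = 0.9531
Iter 2: z = -0.1209 + 0.2272i, |z|^2 = 0.0663
Iter 3: z = -0.9788 + -0.3121i, |z|^2 = 1.0555
Iter 4: z = -0.0811 + 0.3538i, |z|^2 = 0.1318
Iter 5: z = -1.0604 + -0.3145i, |z|^2 = 1.2235
Iter 6: z = 0.0838 + 0.4100i, |z|^2 = 0.1751
Iter 7: z = -1.1029 + -0.1885i, |z|^2 = 1.2519
Iter 8: z = 0.2390 + 0.1586i, |z|^2 = 0.0823
Iter 9: z = -0.9098 + -0.1813i, |z|^2 = 0.8607
Iter 10: z = -0.1469 + 0.0728i, |z|^2 = 0.0269
Iter 11: z = -0.9255 + -0.2785i, |z|^2 = 0.9342
Iter 12: z = -0.1628 + 0.2585i, |z|^2 = 0.0933
Iter 13: z = -0.9821 + -0.3413i, |z|^2 = 1.0811
Iter 14: z = -0.0937 + 0.4132i, |z|^2 = 0.1795
Iter 15: z = -1.1038 + -0.3346i, |z|^2 = 1.3303
Iter 16: z = 0.1646 + 0.4815i, |z|^2 = 0.2589
Iter 17: z = -1.1466 + -0.0986i, |z|^2 = 1.3243
Iter 18: z = 0.3631 + -0.0309i, |z|^2 = 0.1328
Iter 19: z = -0.8110 + -0.2796i, |z|^2 = 0.7358

Answer: 20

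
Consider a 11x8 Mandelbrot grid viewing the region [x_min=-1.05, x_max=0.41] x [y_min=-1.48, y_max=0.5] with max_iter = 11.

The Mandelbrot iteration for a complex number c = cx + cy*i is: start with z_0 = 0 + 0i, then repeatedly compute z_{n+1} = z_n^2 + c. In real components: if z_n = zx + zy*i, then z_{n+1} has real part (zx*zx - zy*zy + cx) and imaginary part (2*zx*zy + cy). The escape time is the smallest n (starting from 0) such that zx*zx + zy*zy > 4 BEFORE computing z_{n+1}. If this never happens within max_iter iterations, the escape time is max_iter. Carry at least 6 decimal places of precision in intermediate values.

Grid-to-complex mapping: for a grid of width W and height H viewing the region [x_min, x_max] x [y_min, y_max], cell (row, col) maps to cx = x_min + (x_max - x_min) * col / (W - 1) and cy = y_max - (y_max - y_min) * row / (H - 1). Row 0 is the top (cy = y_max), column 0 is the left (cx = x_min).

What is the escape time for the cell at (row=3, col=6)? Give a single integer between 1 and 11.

z_0 = 0 + 0i, c = -0.1740 + -0.3486i
Iter 1: z = -0.1740 + -0.3486i, |z|^2 = 0.1518
Iter 2: z = -0.2652 + -0.2273i, |z|^2 = 0.1220
Iter 3: z = -0.1553 + -0.2280i, |z|^2 = 0.0761
Iter 4: z = -0.2019 + -0.2777i, |z|^2 = 0.1179
Iter 5: z = -0.2104 + -0.2364i, |z|^2 = 0.1002
Iter 6: z = -0.1856 + -0.2491i, |z|^2 = 0.0965
Iter 7: z = -0.2016 + -0.2561i, |z|^2 = 0.1062
Iter 8: z = -0.1989 + -0.2453i, |z|^2 = 0.0998
Iter 9: z = -0.1946 + -0.2510i, |z|^2 = 0.1009
Iter 10: z = -0.1991 + -0.2509i, |z|^2 = 0.1026

Answer: 11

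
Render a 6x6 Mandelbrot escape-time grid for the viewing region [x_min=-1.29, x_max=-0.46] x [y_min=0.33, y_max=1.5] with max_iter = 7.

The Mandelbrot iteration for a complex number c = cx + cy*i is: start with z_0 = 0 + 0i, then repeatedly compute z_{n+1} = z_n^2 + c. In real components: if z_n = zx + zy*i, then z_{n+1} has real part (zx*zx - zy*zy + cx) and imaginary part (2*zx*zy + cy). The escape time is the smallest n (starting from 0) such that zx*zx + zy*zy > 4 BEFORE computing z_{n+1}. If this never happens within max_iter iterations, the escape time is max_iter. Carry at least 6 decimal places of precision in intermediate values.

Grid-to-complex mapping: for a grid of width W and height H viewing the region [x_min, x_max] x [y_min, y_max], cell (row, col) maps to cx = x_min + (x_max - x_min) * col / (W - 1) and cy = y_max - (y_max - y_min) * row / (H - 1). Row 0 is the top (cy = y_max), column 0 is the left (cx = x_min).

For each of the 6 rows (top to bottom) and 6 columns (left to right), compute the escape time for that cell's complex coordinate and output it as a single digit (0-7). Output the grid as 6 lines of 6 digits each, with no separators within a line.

Answer: 222222
222333
333344
333446
345677
777777

Derivation:
(row=0, col=0): c = -1.2900 + 1.5000i → escape time 2
(row=0, col=1): c = -1.1240 + 1.5000i → escape time 2
(row=0, col=2): c = -0.9580 + 1.5000i → escape time 2
(row=0, col=3): c = -0.7920 + 1.5000i → escape time 2
(row=0, col=4): c = -0.6260 + 1.5000i → escape time 2
(row=0, col=5): c = -0.4600 + 1.5000i → escape time 2
(row=1, col=0): c = -1.2900 + 1.2660i → escape time 2
(row=1, col=1): c = -1.1240 + 1.2660i → escape time 2
(row=1, col=2): c = -0.9580 + 1.2660i → escape time 2
(row=1, col=3): c = -0.7920 + 1.2660i → escape time 3
(row=1, col=4): c = -0.6260 + 1.2660i → escape time 3
(row=1, col=5): c = -0.4600 + 1.2660i → escape time 3
(row=2, col=0): c = -1.2900 + 1.0320i → escape time 3
(row=2, col=1): c = -1.1240 + 1.0320i → escape time 3
(row=2, col=2): c = -0.9580 + 1.0320i → escape time 3
(row=2, col=3): c = -0.7920 + 1.0320i → escape time 3
(row=2, col=4): c = -0.6260 + 1.0320i → escape time 4
(row=2, col=5): c = -0.4600 + 1.0320i → escape time 4
(row=3, col=0): c = -1.2900 + 0.7980i → escape time 3
(row=3, col=1): c = -1.1240 + 0.7980i → escape time 3
(row=3, col=2): c = -0.9580 + 0.7980i → escape time 3
(row=3, col=3): c = -0.7920 + 0.7980i → escape time 4
(row=3, col=4): c = -0.6260 + 0.7980i → escape time 4
(row=3, col=5): c = -0.4600 + 0.7980i → escape time 6
(row=4, col=0): c = -1.2900 + 0.5640i → escape time 3
(row=4, col=1): c = -1.1240 + 0.5640i → escape time 4
(row=4, col=2): c = -0.9580 + 0.5640i → escape time 5
(row=4, col=3): c = -0.7920 + 0.5640i → escape time 6
(row=4, col=4): c = -0.6260 + 0.5640i → escape time 7
(row=4, col=5): c = -0.4600 + 0.5640i → escape time 7
(row=5, col=0): c = -1.2900 + 0.3300i → escape time 7
(row=5, col=1): c = -1.1240 + 0.3300i → escape time 7
(row=5, col=2): c = -0.9580 + 0.3300i → escape time 7
(row=5, col=3): c = -0.7920 + 0.3300i → escape time 7
(row=5, col=4): c = -0.6260 + 0.3300i → escape time 7
(row=5, col=5): c = -0.4600 + 0.3300i → escape time 7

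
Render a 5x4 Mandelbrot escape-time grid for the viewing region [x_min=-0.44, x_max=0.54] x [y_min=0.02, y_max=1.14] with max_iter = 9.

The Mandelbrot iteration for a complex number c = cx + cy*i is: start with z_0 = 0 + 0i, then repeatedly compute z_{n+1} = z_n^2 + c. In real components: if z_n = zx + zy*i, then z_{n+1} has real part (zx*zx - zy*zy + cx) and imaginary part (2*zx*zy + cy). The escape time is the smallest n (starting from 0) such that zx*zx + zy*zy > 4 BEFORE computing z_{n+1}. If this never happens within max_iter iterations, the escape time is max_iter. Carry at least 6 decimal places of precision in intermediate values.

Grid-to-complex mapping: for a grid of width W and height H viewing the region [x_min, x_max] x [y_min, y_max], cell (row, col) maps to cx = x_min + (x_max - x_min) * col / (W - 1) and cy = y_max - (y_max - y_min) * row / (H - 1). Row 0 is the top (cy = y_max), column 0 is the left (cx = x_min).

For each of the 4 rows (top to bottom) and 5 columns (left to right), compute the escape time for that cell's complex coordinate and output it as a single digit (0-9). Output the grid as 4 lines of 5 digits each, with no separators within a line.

Answer: 35422
69853
99994
99994

Derivation:
(row=0, col=0): c = -0.4400 + 1.1400i → escape time 3
(row=0, col=1): c = -0.1950 + 1.1400i → escape time 5
(row=0, col=2): c = 0.0500 + 1.1400i → escape time 4
(row=0, col=3): c = 0.2950 + 1.1400i → escape time 2
(row=0, col=4): c = 0.5400 + 1.1400i → escape time 2
(row=1, col=0): c = -0.4400 + 0.7667i → escape time 6
(row=1, col=1): c = -0.1950 + 0.7667i → escape time 9
(row=1, col=2): c = 0.0500 + 0.7667i → escape time 8
(row=1, col=3): c = 0.2950 + 0.7667i → escape time 5
(row=1, col=4): c = 0.5400 + 0.7667i → escape time 3
(row=2, col=0): c = -0.4400 + 0.3933i → escape time 9
(row=2, col=1): c = -0.1950 + 0.3933i → escape time 9
(row=2, col=2): c = 0.0500 + 0.3933i → escape time 9
(row=2, col=3): c = 0.2950 + 0.3933i → escape time 9
(row=2, col=4): c = 0.5400 + 0.3933i → escape time 4
(row=3, col=0): c = -0.4400 + 0.0200i → escape time 9
(row=3, col=1): c = -0.1950 + 0.0200i → escape time 9
(row=3, col=2): c = 0.0500 + 0.0200i → escape time 9
(row=3, col=3): c = 0.2950 + 0.0200i → escape time 9
(row=3, col=4): c = 0.5400 + 0.0200i → escape time 4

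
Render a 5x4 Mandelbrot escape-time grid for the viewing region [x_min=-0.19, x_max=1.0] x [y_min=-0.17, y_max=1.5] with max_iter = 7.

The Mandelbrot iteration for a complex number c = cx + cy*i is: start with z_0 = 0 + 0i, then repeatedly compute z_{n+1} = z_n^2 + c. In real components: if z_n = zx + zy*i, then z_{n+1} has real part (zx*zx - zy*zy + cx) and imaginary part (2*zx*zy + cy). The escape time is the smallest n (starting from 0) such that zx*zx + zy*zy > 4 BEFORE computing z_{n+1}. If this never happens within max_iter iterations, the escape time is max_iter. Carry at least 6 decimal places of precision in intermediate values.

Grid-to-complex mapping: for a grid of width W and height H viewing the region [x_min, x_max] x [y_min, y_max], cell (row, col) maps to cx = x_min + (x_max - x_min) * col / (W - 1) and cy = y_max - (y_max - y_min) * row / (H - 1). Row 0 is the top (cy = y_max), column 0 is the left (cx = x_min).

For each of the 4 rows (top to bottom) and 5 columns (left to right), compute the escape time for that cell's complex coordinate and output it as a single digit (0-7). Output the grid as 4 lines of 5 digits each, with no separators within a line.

Answer: 22222
75322
77732
77732

Derivation:
(row=0, col=0): c = -0.1900 + 1.5000i → escape time 2
(row=0, col=1): c = 0.1075 + 1.5000i → escape time 2
(row=0, col=2): c = 0.4050 + 1.5000i → escape time 2
(row=0, col=3): c = 0.7025 + 1.5000i → escape time 2
(row=0, col=4): c = 1.0000 + 1.5000i → escape time 2
(row=1, col=0): c = -0.1900 + 0.9433i → escape time 7
(row=1, col=1): c = 0.1075 + 0.9433i → escape time 5
(row=1, col=2): c = 0.4050 + 0.9433i → escape time 3
(row=1, col=3): c = 0.7025 + 0.9433i → escape time 2
(row=1, col=4): c = 1.0000 + 0.9433i → escape time 2
(row=2, col=0): c = -0.1900 + 0.3867i → escape time 7
(row=2, col=1): c = 0.1075 + 0.3867i → escape time 7
(row=2, col=2): c = 0.4050 + 0.3867i → escape time 7
(row=2, col=3): c = 0.7025 + 0.3867i → escape time 3
(row=2, col=4): c = 1.0000 + 0.3867i → escape time 2
(row=3, col=0): c = -0.1900 + -0.1700i → escape time 7
(row=3, col=1): c = 0.1075 + -0.1700i → escape time 7
(row=3, col=2): c = 0.4050 + -0.1700i → escape time 7
(row=3, col=3): c = 0.7025 + -0.1700i → escape time 3
(row=3, col=4): c = 1.0000 + -0.1700i → escape time 2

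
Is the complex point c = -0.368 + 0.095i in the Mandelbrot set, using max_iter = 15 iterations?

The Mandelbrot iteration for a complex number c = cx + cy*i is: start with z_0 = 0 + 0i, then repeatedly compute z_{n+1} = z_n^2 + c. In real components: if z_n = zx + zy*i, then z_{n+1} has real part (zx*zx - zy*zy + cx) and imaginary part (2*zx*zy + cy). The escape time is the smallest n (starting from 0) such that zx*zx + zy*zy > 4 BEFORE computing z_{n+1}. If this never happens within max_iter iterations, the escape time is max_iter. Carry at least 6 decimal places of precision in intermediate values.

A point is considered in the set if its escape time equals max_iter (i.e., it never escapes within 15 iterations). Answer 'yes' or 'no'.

Answer: yes

Derivation:
z_0 = 0 + 0i, c = -0.3680 + 0.0950i
Iter 1: z = -0.3680 + 0.0950i, |z|^2 = 0.1444
Iter 2: z = -0.2416 + 0.0251i, |z|^2 = 0.0590
Iter 3: z = -0.3103 + 0.0829i, |z|^2 = 0.1031
Iter 4: z = -0.2786 + 0.0436i, |z|^2 = 0.0795
Iter 5: z = -0.2923 + 0.0707i, |z|^2 = 0.0904
Iter 6: z = -0.2876 + 0.0537i, |z|^2 = 0.0856
Iter 7: z = -0.2882 + 0.0641i, |z|^2 = 0.0872
Iter 8: z = -0.2891 + 0.0580i, |z|^2 = 0.0869
Iter 9: z = -0.2878 + 0.0614i, |z|^2 = 0.0866
Iter 10: z = -0.2889 + 0.0596i, |z|^2 = 0.0870
Iter 11: z = -0.2881 + 0.0605i, |z|^2 = 0.0866
Iter 12: z = -0.2887 + 0.0601i, |z|^2 = 0.0870
Iter 13: z = -0.2883 + 0.0603i, |z|^2 = 0.0867
Iter 14: z = -0.2885 + 0.0602i, |z|^2 = 0.0869
Did not escape in 15 iterations → in set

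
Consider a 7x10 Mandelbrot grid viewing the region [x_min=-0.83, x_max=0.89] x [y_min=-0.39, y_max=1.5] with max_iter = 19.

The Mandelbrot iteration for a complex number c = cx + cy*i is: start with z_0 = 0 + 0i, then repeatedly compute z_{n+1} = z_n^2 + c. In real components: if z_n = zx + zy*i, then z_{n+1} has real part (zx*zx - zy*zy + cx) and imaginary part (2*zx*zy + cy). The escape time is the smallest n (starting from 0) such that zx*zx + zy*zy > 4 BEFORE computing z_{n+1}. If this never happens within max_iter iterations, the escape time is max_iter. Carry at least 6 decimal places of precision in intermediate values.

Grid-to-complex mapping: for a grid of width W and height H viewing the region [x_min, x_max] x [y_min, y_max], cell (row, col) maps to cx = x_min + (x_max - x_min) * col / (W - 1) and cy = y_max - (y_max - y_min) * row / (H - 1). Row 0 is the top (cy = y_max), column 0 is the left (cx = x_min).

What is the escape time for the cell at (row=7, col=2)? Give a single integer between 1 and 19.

Answer: 19

Derivation:
z_0 = 0 + 0i, c = -0.2567 + 0.0300i
Iter 1: z = -0.2567 + 0.0300i, |z|^2 = 0.0668
Iter 2: z = -0.1917 + 0.0146i, |z|^2 = 0.0370
Iter 3: z = -0.2201 + 0.0244i, |z|^2 = 0.0491
Iter 4: z = -0.2088 + 0.0193i, |z|^2 = 0.0440
Iter 5: z = -0.2134 + 0.0220i, |z|^2 = 0.0460
Iter 6: z = -0.2116 + 0.0206i, |z|^2 = 0.0452
Iter 7: z = -0.2123 + 0.0213i, |z|^2 = 0.0455
Iter 8: z = -0.2120 + 0.0210i, |z|^2 = 0.0454
Iter 9: z = -0.2121 + 0.0211i, |z|^2 = 0.0455
Iter 10: z = -0.2121 + 0.0210i, |z|^2 = 0.0454
Iter 11: z = -0.2121 + 0.0211i, |z|^2 = 0.0454
Iter 12: z = -0.2121 + 0.0211i, |z|^2 = 0.0454
Iter 13: z = -0.2121 + 0.0211i, |z|^2 = 0.0454
Iter 14: z = -0.2121 + 0.0211i, |z|^2 = 0.0454
Iter 15: z = -0.2121 + 0.0211i, |z|^2 = 0.0454
Iter 16: z = -0.2121 + 0.0211i, |z|^2 = 0.0454
Iter 17: z = -0.2121 + 0.0211i, |z|^2 = 0.0454
Iter 18: z = -0.2121 + 0.0211i, |z|^2 = 0.0454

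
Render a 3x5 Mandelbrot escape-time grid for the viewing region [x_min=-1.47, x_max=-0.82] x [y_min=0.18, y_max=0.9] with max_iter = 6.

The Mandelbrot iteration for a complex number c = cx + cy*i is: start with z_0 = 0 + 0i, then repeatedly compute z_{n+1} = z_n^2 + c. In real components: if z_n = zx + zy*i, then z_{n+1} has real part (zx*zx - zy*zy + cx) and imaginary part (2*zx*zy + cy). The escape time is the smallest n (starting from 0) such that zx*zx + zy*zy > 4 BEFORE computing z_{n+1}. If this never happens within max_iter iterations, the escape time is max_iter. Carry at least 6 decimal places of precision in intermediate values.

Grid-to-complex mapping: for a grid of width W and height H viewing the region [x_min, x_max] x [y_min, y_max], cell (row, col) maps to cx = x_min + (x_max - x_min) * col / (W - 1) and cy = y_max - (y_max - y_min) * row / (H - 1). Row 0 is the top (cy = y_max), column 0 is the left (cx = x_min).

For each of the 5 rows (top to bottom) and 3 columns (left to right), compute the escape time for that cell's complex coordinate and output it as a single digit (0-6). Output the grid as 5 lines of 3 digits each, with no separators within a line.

Answer: 333
334
346
466
566

Derivation:
(row=0, col=0): c = -1.4700 + 0.9000i → escape time 3
(row=0, col=1): c = -1.1450 + 0.9000i → escape time 3
(row=0, col=2): c = -0.8200 + 0.9000i → escape time 3
(row=1, col=0): c = -1.4700 + 0.7200i → escape time 3
(row=1, col=1): c = -1.1450 + 0.7200i → escape time 3
(row=1, col=2): c = -0.8200 + 0.7200i → escape time 4
(row=2, col=0): c = -1.4700 + 0.5400i → escape time 3
(row=2, col=1): c = -1.1450 + 0.5400i → escape time 4
(row=2, col=2): c = -0.8200 + 0.5400i → escape time 6
(row=3, col=0): c = -1.4700 + 0.3600i → escape time 4
(row=3, col=1): c = -1.1450 + 0.3600i → escape time 6
(row=3, col=2): c = -0.8200 + 0.3600i → escape time 6
(row=4, col=0): c = -1.4700 + 0.1800i → escape time 5
(row=4, col=1): c = -1.1450 + 0.1800i → escape time 6
(row=4, col=2): c = -0.8200 + 0.1800i → escape time 6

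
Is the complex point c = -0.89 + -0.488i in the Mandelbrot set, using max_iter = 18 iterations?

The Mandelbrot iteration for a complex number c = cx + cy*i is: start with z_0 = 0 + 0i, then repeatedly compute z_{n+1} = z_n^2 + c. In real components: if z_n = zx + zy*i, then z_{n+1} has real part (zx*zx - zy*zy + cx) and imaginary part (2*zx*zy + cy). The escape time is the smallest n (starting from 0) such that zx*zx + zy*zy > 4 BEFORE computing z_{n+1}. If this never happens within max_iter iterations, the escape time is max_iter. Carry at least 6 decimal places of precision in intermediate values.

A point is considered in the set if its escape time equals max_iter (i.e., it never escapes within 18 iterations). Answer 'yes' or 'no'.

z_0 = 0 + 0i, c = -0.8900 + -0.4880i
Iter 1: z = -0.8900 + -0.4880i, |z|^2 = 1.0302
Iter 2: z = -0.3360 + 0.3806i, |z|^2 = 0.2578
Iter 3: z = -0.9220 + -0.7438i, |z|^2 = 1.4033
Iter 4: z = -0.5933 + 0.8836i, |z|^2 = 1.1326
Iter 5: z = -1.3187 + -1.5364i, |z|^2 = 4.0994
Escaped at iteration 5

Answer: no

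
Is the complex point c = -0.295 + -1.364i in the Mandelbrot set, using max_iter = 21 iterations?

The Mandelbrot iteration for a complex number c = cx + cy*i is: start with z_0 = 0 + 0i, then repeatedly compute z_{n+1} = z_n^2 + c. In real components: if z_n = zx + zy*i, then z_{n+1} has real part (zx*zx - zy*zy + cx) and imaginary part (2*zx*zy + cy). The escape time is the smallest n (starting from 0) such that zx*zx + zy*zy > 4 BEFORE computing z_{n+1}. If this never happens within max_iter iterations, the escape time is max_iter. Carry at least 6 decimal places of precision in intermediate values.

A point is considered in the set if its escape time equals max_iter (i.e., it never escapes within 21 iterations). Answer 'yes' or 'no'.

Answer: no

Derivation:
z_0 = 0 + 0i, c = -0.2950 + -1.3640i
Iter 1: z = -0.2950 + -1.3640i, |z|^2 = 1.9475
Iter 2: z = -2.0685 + -0.5592i, |z|^2 = 4.5913
Escaped at iteration 2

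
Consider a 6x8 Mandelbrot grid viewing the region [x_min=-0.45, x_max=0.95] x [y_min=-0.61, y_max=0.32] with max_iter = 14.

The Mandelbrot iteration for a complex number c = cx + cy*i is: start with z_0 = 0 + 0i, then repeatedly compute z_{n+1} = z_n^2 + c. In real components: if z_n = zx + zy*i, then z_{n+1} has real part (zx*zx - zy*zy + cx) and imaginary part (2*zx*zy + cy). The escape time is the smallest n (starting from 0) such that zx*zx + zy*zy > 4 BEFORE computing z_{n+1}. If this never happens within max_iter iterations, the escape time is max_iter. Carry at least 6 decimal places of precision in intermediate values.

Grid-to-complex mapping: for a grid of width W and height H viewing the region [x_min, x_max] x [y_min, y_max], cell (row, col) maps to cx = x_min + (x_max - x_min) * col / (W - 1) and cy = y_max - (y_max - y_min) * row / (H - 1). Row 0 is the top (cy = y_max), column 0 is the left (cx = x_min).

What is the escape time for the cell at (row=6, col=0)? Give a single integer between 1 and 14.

Answer: 14

Derivation:
z_0 = 0 + 0i, c = -0.4500 + -0.4771i
Iter 1: z = -0.4500 + -0.4771i, |z|^2 = 0.4302
Iter 2: z = -0.4752 + -0.0477i, |z|^2 = 0.2281
Iter 3: z = -0.2265 + -0.4318i, |z|^2 = 0.2377
Iter 4: z = -0.5852 + -0.2815i, |z|^2 = 0.4217
Iter 5: z = -0.1869 + -0.1477i, |z|^2 = 0.0567
Iter 6: z = -0.4369 + -0.4220i, |z|^2 = 0.3689
Iter 7: z = -0.4372 + -0.1084i, |z|^2 = 0.2029
Iter 8: z = -0.2706 + -0.3823i, |z|^2 = 0.2194
Iter 9: z = -0.5229 + -0.2702i, |z|^2 = 0.3465
Iter 10: z = -0.2496 + -0.1945i, |z|^2 = 0.1001
Iter 11: z = -0.4256 + -0.3800i, |z|^2 = 0.3255
Iter 12: z = -0.4133 + -0.1537i, |z|^2 = 0.1945
Iter 13: z = -0.3028 + -0.3501i, |z|^2 = 0.2143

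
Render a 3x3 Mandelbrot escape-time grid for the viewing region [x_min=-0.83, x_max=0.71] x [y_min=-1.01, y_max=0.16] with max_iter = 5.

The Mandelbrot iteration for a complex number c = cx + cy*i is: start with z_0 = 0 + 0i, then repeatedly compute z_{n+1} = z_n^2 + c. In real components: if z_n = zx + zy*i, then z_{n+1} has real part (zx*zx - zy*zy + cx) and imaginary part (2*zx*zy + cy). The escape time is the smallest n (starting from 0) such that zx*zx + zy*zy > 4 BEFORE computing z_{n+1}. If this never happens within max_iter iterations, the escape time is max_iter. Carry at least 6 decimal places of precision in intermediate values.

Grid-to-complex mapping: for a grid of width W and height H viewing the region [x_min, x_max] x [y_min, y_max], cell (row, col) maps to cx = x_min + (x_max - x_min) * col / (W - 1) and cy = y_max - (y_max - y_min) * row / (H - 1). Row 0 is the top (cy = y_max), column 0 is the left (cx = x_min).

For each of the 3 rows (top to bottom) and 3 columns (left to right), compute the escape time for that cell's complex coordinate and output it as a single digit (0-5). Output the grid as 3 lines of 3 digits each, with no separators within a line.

(row=0, col=0): c = -0.8300 + 0.1600i → escape time 5
(row=0, col=1): c = -0.0600 + 0.1600i → escape time 5
(row=0, col=2): c = 0.7100 + 0.1600i → escape time 3
(row=1, col=0): c = -0.8300 + -0.4250i → escape time 5
(row=1, col=1): c = -0.0600 + -0.4250i → escape time 5
(row=1, col=2): c = 0.7100 + -0.4250i → escape time 3
(row=2, col=0): c = -0.8300 + -1.0100i → escape time 3
(row=2, col=1): c = -0.0600 + -1.0100i → escape time 5
(row=2, col=2): c = 0.7100 + -1.0100i → escape time 2

Answer: 553
553
352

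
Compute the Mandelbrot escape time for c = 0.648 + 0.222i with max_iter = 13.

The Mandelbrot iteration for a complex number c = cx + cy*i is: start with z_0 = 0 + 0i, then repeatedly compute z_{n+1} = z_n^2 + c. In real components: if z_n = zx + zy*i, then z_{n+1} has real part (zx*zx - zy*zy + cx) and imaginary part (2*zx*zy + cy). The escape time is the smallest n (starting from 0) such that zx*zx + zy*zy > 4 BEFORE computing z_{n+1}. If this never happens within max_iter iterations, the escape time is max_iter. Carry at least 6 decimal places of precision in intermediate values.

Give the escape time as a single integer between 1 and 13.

Answer: 4

Derivation:
z_0 = 0 + 0i, c = 0.6480 + 0.2220i
Iter 1: z = 0.6480 + 0.2220i, |z|^2 = 0.4692
Iter 2: z = 1.0186 + 0.5097i, |z|^2 = 1.2974
Iter 3: z = 1.4258 + 1.2604i, |z|^2 = 3.6215
Iter 4: z = 1.0922 + 3.8161i, |z|^2 = 15.7558
Escaped at iteration 4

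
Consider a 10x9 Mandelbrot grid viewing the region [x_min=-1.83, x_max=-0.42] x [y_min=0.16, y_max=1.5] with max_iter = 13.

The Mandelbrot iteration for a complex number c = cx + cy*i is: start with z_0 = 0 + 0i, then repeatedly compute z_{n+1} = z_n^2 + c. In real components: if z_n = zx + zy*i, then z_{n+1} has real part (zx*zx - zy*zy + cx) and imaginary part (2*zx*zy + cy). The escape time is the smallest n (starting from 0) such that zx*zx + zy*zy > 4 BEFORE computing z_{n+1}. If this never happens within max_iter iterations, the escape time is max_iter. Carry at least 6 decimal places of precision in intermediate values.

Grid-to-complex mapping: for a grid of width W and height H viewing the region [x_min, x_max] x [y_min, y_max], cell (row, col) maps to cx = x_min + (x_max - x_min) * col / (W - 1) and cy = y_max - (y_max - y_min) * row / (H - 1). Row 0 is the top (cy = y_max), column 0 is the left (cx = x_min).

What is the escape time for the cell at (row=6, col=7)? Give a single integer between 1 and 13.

z_0 = 0 + 0i, c = -0.7333 + 0.4950i
Iter 1: z = -0.7333 + 0.4950i, |z|^2 = 0.7828
Iter 2: z = -0.4406 + -0.2310i, |z|^2 = 0.2475
Iter 3: z = -0.5926 + 0.6985i, |z|^2 = 0.8391
Iter 4: z = -0.8701 + -0.3329i, |z|^2 = 0.8680
Iter 5: z = -0.0870 + 1.0743i, |z|^2 = 1.1618
Iter 6: z = -1.8800 + 0.3081i, |z|^2 = 3.6292
Iter 7: z = 2.7060 + -0.6633i, |z|^2 = 7.7626
Escaped at iteration 7

Answer: 7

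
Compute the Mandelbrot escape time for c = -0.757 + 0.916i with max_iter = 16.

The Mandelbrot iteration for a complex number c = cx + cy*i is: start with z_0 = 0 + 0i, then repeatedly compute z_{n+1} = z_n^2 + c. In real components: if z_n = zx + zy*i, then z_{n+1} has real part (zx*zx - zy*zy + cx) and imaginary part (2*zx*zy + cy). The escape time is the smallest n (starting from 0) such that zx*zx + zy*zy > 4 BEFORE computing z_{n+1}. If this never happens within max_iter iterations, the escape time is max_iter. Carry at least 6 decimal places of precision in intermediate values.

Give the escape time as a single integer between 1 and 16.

Answer: 4

Derivation:
z_0 = 0 + 0i, c = -0.7570 + 0.9160i
Iter 1: z = -0.7570 + 0.9160i, |z|^2 = 1.4121
Iter 2: z = -1.0230 + -0.4708i, |z|^2 = 1.2682
Iter 3: z = 0.0679 + 1.8793i, |z|^2 = 3.5364
Iter 4: z = -4.2842 + 1.1711i, |z|^2 = 19.7259
Escaped at iteration 4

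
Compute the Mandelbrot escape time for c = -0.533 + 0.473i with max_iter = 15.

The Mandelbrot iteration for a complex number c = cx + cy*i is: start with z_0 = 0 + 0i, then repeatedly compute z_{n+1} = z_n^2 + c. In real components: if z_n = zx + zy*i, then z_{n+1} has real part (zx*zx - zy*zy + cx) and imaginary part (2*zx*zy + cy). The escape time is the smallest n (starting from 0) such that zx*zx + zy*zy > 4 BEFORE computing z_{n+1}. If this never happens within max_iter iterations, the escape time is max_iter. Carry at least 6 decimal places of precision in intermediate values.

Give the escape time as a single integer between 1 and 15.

z_0 = 0 + 0i, c = -0.5330 + 0.4730i
Iter 1: z = -0.5330 + 0.4730i, |z|^2 = 0.5078
Iter 2: z = -0.4726 + -0.0312i, |z|^2 = 0.2244
Iter 3: z = -0.3106 + 0.5025i, |z|^2 = 0.3490
Iter 4: z = -0.6891 + 0.1609i, |z|^2 = 0.5007
Iter 5: z = -0.0841 + 0.2513i, |z|^2 = 0.0702
Iter 6: z = -0.5891 + 0.4307i, |z|^2 = 0.5326
Iter 7: z = -0.3715 + -0.0345i, |z|^2 = 0.1392
Iter 8: z = -0.3962 + 0.4986i, |z|^2 = 0.4056
Iter 9: z = -0.6247 + 0.0779i, |z|^2 = 0.3963
Iter 10: z = -0.1489 + 0.3757i, |z|^2 = 0.1633
Iter 11: z = -0.6520 + 0.3612i, |z|^2 = 0.5555
Iter 12: z = -0.2384 + 0.0021i, |z|^2 = 0.0568
Iter 13: z = -0.4762 + 0.4720i, |z|^2 = 0.4495
Iter 14: z = -0.5291 + 0.0235i, |z|^2 = 0.2804

Answer: 15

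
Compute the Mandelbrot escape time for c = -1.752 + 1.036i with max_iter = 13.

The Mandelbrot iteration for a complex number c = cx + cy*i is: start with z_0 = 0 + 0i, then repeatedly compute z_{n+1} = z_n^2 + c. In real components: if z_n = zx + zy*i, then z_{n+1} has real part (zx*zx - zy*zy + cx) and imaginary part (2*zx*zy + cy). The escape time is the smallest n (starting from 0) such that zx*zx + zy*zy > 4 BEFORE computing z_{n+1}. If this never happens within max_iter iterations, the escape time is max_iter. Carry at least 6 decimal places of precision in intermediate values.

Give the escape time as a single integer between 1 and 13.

Answer: 1

Derivation:
z_0 = 0 + 0i, c = -1.7520 + 1.0360i
Iter 1: z = -1.7520 + 1.0360i, |z|^2 = 4.1428
Escaped at iteration 1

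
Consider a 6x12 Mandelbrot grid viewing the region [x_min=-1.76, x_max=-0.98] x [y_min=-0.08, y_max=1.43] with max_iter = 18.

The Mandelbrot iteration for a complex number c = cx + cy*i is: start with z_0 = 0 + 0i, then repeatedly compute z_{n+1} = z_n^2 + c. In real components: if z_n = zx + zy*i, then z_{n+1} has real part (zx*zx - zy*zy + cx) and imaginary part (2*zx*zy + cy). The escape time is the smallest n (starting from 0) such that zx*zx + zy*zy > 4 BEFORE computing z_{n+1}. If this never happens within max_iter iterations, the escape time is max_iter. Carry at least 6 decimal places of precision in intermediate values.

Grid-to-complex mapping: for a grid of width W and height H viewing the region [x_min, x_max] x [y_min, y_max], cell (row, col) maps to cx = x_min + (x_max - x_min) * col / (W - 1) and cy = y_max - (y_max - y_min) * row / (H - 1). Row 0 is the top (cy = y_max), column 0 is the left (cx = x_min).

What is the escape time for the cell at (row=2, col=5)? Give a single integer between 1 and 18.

z_0 = 0 + 0i, c = -0.9800 + 1.1555i
Iter 1: z = -0.9800 + 1.1555i, |z|^2 = 2.2955
Iter 2: z = -1.3547 + -1.1092i, |z|^2 = 3.0656
Iter 3: z = -0.3753 + 4.1608i, |z|^2 = 17.4528
Escaped at iteration 3

Answer: 3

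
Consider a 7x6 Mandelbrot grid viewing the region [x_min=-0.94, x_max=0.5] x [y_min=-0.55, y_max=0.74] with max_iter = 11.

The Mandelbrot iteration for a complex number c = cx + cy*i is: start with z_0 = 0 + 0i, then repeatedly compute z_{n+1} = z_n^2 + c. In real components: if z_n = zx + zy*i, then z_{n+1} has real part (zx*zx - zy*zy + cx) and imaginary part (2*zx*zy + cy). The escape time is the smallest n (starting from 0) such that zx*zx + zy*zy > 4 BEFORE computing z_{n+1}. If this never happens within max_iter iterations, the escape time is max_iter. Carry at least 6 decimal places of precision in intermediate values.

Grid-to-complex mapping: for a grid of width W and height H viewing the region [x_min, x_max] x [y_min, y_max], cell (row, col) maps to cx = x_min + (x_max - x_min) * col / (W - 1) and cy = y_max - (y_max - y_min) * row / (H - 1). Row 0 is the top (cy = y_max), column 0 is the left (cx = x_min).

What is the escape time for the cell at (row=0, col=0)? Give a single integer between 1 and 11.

Answer: 4

Derivation:
z_0 = 0 + 0i, c = -0.9400 + 0.7400i
Iter 1: z = -0.9400 + 0.7400i, |z|^2 = 1.4312
Iter 2: z = -0.6040 + -0.6512i, |z|^2 = 0.7889
Iter 3: z = -0.9992 + 1.5266i, |z|^2 = 3.3292
Iter 4: z = -2.2722 + -2.3110i, |z|^2 = 10.5034
Escaped at iteration 4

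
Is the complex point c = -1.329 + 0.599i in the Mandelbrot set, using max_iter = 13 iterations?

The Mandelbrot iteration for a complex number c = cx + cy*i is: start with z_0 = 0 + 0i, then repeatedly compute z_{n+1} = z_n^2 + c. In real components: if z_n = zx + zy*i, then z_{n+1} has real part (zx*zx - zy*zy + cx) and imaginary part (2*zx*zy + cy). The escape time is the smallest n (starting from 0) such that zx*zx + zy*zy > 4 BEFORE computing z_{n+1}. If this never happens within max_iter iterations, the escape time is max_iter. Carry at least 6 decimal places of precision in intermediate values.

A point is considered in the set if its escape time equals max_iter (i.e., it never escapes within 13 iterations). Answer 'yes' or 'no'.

z_0 = 0 + 0i, c = -1.3290 + 0.5990i
Iter 1: z = -1.3290 + 0.5990i, |z|^2 = 2.1250
Iter 2: z = 0.0784 + -0.9931i, |z|^2 = 0.9925
Iter 3: z = -2.3092 + 0.4432i, |z|^2 = 5.5287
Escaped at iteration 3

Answer: no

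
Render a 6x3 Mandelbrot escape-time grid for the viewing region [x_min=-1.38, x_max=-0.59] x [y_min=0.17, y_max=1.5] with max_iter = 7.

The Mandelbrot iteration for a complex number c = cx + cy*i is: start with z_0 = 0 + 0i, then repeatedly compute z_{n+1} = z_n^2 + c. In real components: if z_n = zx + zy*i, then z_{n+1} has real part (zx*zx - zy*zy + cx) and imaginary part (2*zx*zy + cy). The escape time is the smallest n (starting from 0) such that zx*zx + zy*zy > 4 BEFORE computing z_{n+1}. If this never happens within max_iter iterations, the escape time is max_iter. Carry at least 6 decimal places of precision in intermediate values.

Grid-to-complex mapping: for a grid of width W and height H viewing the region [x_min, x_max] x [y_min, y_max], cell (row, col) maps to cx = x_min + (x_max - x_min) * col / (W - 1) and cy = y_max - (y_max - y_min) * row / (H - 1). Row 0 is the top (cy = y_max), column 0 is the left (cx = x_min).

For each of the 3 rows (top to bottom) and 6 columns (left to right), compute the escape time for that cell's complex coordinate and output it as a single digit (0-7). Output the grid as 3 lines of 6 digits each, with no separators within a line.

(row=0, col=0): c = -1.3800 + 1.5000i → escape time 1
(row=0, col=1): c = -1.2220 + 1.5000i → escape time 2
(row=0, col=2): c = -1.0640 + 1.5000i → escape time 2
(row=0, col=3): c = -0.9060 + 1.5000i → escape time 2
(row=0, col=4): c = -0.7480 + 1.5000i → escape time 2
(row=0, col=5): c = -0.5900 + 1.5000i → escape time 2
(row=1, col=0): c = -1.3800 + 0.8350i → escape time 3
(row=1, col=1): c = -1.2220 + 0.8350i → escape time 3
(row=1, col=2): c = -1.0640 + 0.8350i → escape time 3
(row=1, col=3): c = -0.9060 + 0.8350i → escape time 3
(row=1, col=4): c = -0.7480 + 0.8350i → escape time 4
(row=1, col=5): c = -0.5900 + 0.8350i → escape time 4
(row=2, col=0): c = -1.3800 + 0.1700i → escape time 7
(row=2, col=1): c = -1.2220 + 0.1700i → escape time 7
(row=2, col=2): c = -1.0640 + 0.1700i → escape time 7
(row=2, col=3): c = -0.9060 + 0.1700i → escape time 7
(row=2, col=4): c = -0.7480 + 0.1700i → escape time 7
(row=2, col=5): c = -0.5900 + 0.1700i → escape time 7

Answer: 122222
333344
777777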